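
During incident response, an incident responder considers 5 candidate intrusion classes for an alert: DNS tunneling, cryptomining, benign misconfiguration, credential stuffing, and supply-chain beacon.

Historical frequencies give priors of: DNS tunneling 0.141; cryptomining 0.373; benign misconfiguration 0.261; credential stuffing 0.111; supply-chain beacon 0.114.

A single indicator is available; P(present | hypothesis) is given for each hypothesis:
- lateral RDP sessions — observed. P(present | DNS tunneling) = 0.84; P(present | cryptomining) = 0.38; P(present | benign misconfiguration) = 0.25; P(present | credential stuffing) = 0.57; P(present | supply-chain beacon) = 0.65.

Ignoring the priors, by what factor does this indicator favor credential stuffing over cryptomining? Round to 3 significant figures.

Likelihood of this indicator under each hypothesis:
  credential stuffing: 0.57
  cryptomining: 0.38
Bayes factor = 0.57 / 0.38 ≈ 1.50

1.50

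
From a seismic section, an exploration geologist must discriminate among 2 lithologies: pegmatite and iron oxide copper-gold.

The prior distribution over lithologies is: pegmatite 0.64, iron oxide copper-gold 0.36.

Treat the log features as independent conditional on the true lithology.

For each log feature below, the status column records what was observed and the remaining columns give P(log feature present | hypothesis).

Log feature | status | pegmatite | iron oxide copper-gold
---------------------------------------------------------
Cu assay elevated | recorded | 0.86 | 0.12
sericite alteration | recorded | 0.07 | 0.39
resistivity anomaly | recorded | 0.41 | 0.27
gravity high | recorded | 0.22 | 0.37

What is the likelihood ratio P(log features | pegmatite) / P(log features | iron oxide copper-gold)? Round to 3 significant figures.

1.16

Joint likelihood of the log feature pattern under each hypothesis:
  pegmatite: 0.86 × 0.07 × 0.41 × 0.22 = 0.00543
  iron oxide copper-gold: 0.12 × 0.39 × 0.27 × 0.37 = 0.0046753
Bayes factor = 0.00543 / 0.0046753 ≈ 1.16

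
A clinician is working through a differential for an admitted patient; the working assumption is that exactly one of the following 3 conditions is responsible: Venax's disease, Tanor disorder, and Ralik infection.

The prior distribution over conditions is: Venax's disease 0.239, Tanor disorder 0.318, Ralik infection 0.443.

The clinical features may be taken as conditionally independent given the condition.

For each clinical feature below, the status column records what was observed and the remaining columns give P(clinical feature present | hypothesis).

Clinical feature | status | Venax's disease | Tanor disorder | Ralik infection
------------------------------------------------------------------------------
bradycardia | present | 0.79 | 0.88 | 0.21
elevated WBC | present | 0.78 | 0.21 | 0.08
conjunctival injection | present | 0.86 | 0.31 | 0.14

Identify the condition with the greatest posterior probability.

Venax's disease

Multiply each prior by the joint likelihood of the clinical feature pattern:
  Venax's disease: 0.239 × 0.79 × 0.78 × 0.86 = 0.12665
  Tanor disorder: 0.318 × 0.88 × 0.21 × 0.31 = 0.018218
  Ralik infection: 0.443 × 0.21 × 0.08 × 0.14 = 0.0010419
Normalizing constant Z = 0.12665 + 0.018218 + 0.0010419 = 0.14591.
P(Venax's disease | evidence) ≈ 0.12665 / 0.14591 ≈ 0.868
P(Tanor disorder | evidence) ≈ 0.018218 / 0.14591 ≈ 0.125
P(Ralik infection | evidence) ≈ 0.0010419 / 0.14591 ≈ 0.007
The largest is 0.868, so Venax's disease is most probable.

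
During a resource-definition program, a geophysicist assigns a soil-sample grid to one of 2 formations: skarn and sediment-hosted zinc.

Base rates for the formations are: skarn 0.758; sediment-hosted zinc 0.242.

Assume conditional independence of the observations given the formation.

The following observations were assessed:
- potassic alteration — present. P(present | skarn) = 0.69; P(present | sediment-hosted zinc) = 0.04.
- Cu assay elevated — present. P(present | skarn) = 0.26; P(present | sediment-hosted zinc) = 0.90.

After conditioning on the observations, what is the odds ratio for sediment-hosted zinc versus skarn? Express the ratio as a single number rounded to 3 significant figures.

Posterior odds equal prior odds times the likelihood ratio; only the two competing hypotheses matter.
  sediment-hosted zinc: 0.242 × 0.04 × 0.90 = 0.008712
  skarn: 0.758 × 0.69 × 0.26 = 0.13599
Posterior odds = 0.008712 / 0.13599 ≈ 0.0641.

0.0641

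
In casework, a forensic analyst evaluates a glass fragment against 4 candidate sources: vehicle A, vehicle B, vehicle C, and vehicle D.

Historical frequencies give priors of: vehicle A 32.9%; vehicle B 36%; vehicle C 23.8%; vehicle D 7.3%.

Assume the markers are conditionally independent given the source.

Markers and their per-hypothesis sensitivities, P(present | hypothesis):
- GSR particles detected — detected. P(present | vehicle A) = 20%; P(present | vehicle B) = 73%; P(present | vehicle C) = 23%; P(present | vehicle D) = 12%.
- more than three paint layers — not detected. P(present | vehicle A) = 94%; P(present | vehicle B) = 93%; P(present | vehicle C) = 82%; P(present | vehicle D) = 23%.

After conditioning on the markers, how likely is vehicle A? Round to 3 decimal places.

Multiply each prior by the joint likelihood of the marker pattern (using 1 − P(present | H) for each absent marker):
  vehicle A: 0.329 × 0.20 × (1 − 0.94) = 0.003948
  vehicle B: 0.360 × 0.73 × (1 − 0.93) = 0.018396
  vehicle C: 0.238 × 0.23 × (1 − 0.82) = 0.0098532
  vehicle D: 0.073 × 0.12 × (1 − 0.23) = 0.0067452
Marginal likelihood of the evidence = 0.038942.
P(vehicle A | evidence) = 0.003948 / 0.038942 ≈ 0.101.

0.101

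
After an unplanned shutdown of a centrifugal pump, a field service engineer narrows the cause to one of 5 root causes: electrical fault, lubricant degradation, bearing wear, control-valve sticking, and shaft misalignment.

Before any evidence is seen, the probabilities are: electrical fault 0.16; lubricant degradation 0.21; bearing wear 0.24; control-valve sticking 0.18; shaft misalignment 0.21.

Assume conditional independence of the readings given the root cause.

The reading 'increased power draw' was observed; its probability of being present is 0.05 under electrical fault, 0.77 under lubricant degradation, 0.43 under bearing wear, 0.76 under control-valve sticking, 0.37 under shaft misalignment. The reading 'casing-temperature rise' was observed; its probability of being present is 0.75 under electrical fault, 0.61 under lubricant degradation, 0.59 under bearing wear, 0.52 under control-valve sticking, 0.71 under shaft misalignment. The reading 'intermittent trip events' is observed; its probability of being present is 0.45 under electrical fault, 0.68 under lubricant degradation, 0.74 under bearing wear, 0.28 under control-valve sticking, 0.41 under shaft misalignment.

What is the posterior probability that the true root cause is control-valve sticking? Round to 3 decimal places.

0.127

Multiply each prior by the joint likelihood of the reading pattern:
  electrical fault: 0.16 × 0.05 × 0.75 × 0.45 = 0.0027
  lubricant degradation: 0.21 × 0.77 × 0.61 × 0.68 = 0.067073
  bearing wear: 0.24 × 0.43 × 0.59 × 0.74 = 0.045057
  control-valve sticking: 0.18 × 0.76 × 0.52 × 0.28 = 0.019918
  shaft misalignment: 0.21 × 0.37 × 0.71 × 0.41 = 0.022618
Marginal likelihood of the evidence = 0.15737.
P(control-valve sticking | evidence) = 0.019918 / 0.15737 ≈ 0.127.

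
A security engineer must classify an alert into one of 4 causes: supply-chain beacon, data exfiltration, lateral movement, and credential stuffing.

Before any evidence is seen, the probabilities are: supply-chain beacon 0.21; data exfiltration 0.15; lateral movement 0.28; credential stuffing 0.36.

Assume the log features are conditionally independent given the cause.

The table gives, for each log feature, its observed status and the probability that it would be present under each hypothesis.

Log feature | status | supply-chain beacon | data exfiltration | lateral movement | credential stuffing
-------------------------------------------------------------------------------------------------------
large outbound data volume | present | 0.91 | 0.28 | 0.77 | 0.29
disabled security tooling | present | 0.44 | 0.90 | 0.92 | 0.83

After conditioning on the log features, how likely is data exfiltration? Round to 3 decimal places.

For each hypothesis, the unnormalized posterior weight is prior × product of the log feature likelihoods:
  supply-chain beacon: 0.21 × 0.91 × 0.44 = 0.084084
  data exfiltration: 0.15 × 0.28 × 0.90 = 0.0378
  lateral movement: 0.28 × 0.77 × 0.92 = 0.19835
  credential stuffing: 0.36 × 0.29 × 0.83 = 0.086652
The unnormalized weights sum to 0.40689.
P(data exfiltration | evidence) = 0.0378 / 0.40689 ≈ 0.093.

0.093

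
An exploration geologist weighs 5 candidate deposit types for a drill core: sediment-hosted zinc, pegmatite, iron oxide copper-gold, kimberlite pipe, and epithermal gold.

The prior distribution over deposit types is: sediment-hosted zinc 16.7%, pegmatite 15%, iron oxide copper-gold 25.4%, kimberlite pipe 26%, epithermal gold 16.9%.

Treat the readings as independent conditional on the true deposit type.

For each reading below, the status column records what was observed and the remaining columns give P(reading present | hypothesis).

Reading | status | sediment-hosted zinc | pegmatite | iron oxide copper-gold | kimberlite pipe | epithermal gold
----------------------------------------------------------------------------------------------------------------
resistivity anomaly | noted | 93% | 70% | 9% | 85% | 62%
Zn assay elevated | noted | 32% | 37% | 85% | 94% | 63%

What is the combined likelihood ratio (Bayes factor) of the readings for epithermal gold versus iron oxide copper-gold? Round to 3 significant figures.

5.11

The Bayes factor is the ratio of the joint likelihoods of the reading pattern under the two hypotheses.
  epithermal gold: 0.62 × 0.63 = 0.3906
  iron oxide copper-gold: 0.09 × 0.85 = 0.0765
Bayes factor = 0.3906 / 0.0765 ≈ 5.11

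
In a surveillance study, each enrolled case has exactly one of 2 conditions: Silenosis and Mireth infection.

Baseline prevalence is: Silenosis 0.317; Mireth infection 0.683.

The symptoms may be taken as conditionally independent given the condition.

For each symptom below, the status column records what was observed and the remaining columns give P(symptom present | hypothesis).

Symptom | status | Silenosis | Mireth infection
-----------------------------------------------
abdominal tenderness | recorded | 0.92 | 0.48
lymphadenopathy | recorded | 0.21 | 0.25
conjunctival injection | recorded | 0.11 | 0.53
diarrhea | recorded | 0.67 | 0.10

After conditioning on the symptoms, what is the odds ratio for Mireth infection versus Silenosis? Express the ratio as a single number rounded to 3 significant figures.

The normalizing constant cancels in an odds ratio, so compute prior × likelihood for the two hypotheses only:
  Mireth infection: 0.683 × 0.48 × 0.25 × 0.53 × 0.10 = 0.0043439
  Silenosis: 0.317 × 0.92 × 0.21 × 0.11 × 0.67 = 0.0045137
Odds(Mireth infection : Silenosis) = 0.0043439 / 0.0045137 ≈ 0.962.

0.962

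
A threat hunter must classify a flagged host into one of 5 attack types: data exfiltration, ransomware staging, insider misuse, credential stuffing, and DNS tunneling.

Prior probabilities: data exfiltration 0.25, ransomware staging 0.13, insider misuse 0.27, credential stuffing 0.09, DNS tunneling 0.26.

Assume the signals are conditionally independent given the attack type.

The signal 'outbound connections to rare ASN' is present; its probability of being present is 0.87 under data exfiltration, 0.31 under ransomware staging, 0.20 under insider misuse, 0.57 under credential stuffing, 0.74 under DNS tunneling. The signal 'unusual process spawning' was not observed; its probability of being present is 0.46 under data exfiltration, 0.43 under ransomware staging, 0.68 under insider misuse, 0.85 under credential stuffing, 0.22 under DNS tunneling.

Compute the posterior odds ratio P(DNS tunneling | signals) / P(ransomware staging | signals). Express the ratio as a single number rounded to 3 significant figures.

Unnormalized posterior weight (prior times the signal likelihoods) for each of the two hypotheses (using 1 − P(present | H) for each absent signal):
  DNS tunneling: 0.26 × 0.74 × (1 − 0.22) = 0.15007
  ransomware staging: 0.13 × 0.31 × (1 − 0.43) = 0.022971
Posterior odds = 0.15007 / 0.022971 ≈ 6.53.

6.53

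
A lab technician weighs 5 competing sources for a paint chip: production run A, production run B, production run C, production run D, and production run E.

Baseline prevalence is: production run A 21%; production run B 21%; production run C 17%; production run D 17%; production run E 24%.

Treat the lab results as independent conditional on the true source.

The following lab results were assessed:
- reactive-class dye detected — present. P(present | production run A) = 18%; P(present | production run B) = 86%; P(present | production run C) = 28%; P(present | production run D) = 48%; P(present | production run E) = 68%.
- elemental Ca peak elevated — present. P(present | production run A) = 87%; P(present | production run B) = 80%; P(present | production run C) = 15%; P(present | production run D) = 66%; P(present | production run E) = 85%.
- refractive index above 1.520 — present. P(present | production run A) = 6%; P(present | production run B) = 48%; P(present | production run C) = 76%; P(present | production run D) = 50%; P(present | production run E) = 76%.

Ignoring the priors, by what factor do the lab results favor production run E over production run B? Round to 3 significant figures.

1.33

Joint likelihood of the lab result pattern under each hypothesis:
  production run E: 0.68 × 0.85 × 0.76 = 0.43928
  production run B: 0.86 × 0.80 × 0.48 = 0.33024
Bayes factor = 0.43928 / 0.33024 ≈ 1.33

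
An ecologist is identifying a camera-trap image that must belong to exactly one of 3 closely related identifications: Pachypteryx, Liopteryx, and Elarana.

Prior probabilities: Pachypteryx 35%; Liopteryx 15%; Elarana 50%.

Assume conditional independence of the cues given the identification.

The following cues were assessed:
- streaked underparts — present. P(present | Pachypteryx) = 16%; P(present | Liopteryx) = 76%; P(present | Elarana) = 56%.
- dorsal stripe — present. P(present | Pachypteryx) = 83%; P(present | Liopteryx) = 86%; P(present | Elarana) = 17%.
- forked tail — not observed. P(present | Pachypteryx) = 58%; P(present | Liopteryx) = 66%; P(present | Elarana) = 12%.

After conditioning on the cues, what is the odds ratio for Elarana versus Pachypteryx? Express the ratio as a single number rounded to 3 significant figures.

2.15

The normalizing constant cancels in an odds ratio, so compute prior × likelihood for the two hypotheses only (using 1 − P(present | H) for each absent cue):
  Elarana: 0.50 × 0.56 × 0.17 × (1 − 0.12) = 0.041888
  Pachypteryx: 0.35 × 0.16 × 0.83 × (1 − 0.58) = 0.019522
Posterior odds = 0.041888 / 0.019522 ≈ 2.15.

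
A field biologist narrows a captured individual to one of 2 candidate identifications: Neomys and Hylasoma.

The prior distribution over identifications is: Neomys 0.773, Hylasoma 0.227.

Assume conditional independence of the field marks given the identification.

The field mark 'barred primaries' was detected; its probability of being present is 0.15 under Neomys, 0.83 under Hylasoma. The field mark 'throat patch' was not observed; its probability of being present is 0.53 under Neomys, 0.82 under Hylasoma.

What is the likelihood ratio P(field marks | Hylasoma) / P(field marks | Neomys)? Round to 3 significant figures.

2.12

Take the product of per-field mark likelihoods under each hypothesis (using 1 − P(present | H) for each absent field mark), then divide.
  Hylasoma: 0.83 × (1 − 0.82) = 0.1494
  Neomys: 0.15 × (1 − 0.53) = 0.0705
Bayes factor = 0.1494 / 0.0705 ≈ 2.12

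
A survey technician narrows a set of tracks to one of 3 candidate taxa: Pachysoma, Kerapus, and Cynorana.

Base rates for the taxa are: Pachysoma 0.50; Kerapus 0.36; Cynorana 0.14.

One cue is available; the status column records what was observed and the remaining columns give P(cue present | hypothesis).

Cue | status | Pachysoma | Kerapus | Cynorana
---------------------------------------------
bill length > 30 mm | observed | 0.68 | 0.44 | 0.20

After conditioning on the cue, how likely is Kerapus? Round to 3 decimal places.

For each hypothesis, the unnormalized posterior weight is prior × likelihood:
  Pachysoma: 0.50 × 0.68 = 0.34
  Kerapus: 0.36 × 0.44 = 0.1584
  Cynorana: 0.14 × 0.20 = 0.028
The unnormalized weights sum to 0.5264.
P(Kerapus | evidence) = 0.1584 / 0.5264 ≈ 0.301.

0.301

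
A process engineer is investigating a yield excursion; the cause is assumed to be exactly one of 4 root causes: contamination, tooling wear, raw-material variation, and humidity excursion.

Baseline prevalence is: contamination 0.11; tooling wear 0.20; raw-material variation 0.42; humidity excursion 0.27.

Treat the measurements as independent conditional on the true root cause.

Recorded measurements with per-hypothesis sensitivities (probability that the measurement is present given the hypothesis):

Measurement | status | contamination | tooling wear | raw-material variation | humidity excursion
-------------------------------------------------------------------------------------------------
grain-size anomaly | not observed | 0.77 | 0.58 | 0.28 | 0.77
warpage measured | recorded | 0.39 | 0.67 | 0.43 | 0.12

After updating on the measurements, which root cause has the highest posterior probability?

raw-material variation

Multiply each prior by the joint likelihood of the measurement pattern (using 1 − P(present | H) for each absent measurement):
  contamination: 0.11 × (1 − 0.77) × 0.39 = 0.009867
  tooling wear: 0.20 × (1 − 0.58) × 0.67 = 0.05628
  raw-material variation: 0.42 × (1 − 0.28) × 0.43 = 0.13003
  humidity excursion: 0.27 × (1 − 0.77) × 0.12 = 0.007452
Marginal likelihood of the evidence = 0.20363.
P(contamination | evidence) ≈ 0.009867 / 0.20363 ≈ 0.048
P(tooling wear | evidence) ≈ 0.05628 / 0.20363 ≈ 0.276
P(raw-material variation | evidence) ≈ 0.13003 / 0.20363 ≈ 0.639
P(humidity excursion | evidence) ≈ 0.007452 / 0.20363 ≈ 0.037
The largest is 0.639, so raw-material variation is most probable.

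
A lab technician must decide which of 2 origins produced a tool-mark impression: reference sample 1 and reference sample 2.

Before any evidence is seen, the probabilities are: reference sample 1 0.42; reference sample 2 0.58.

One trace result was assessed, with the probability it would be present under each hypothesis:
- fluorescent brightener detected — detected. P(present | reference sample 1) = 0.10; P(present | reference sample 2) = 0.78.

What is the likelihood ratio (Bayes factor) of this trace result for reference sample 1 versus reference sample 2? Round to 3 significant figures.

0.128

The Bayes factor is the ratio of the two likelihoods.
  reference sample 1: 0.1
  reference sample 2: 0.78
Bayes factor = 0.1 / 0.78 ≈ 0.128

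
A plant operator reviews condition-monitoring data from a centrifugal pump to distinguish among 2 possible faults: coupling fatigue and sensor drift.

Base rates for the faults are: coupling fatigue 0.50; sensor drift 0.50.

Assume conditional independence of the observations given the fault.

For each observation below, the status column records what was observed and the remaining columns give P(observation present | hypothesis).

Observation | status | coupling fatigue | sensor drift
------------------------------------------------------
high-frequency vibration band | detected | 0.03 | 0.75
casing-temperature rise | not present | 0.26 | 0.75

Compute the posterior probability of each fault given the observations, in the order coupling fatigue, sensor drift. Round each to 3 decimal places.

0.106, 0.894

By Bayes' rule with conditional independence, the unnormalized weight for each hypothesis is prior × ∏ likelihoods (using 1 − P(present | H) for each absent observation):
  coupling fatigue: 0.50 × 0.03 × (1 − 0.26) = 0.0111
  sensor drift: 0.50 × 0.75 × (1 − 0.75) = 0.09375
Marginal likelihood of the evidence = 0.10485.
P(coupling fatigue | evidence) = 0.0111 / 0.10485 ≈ 0.106
P(sensor drift | evidence) = 0.09375 / 0.10485 ≈ 0.894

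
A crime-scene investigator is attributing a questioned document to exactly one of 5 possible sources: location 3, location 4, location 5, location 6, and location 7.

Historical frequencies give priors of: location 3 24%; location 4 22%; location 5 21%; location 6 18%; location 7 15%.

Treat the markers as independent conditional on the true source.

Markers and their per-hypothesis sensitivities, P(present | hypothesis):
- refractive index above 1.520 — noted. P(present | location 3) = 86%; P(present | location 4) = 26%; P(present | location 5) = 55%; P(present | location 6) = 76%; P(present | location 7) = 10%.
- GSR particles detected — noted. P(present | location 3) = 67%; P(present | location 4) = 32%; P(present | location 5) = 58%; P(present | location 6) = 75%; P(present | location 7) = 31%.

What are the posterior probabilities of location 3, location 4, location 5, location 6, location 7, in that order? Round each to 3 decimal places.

0.418, 0.055, 0.202, 0.310, 0.014

Multiply each prior by the joint likelihood of the marker pattern:
  location 3: 0.24 × 0.86 × 0.67 = 0.13829
  location 4: 0.22 × 0.26 × 0.32 = 0.018304
  location 5: 0.21 × 0.55 × 0.58 = 0.06699
  location 6: 0.18 × 0.76 × 0.75 = 0.1026
  location 7: 0.15 × 0.10 × 0.31 = 0.00465
The unnormalized weights sum to 0.33083.
P(location 3 | evidence) = 0.13829 / 0.33083 ≈ 0.418
P(location 4 | evidence) = 0.018304 / 0.33083 ≈ 0.055
P(location 5 | evidence) = 0.06699 / 0.33083 ≈ 0.202
P(location 6 | evidence) = 0.1026 / 0.33083 ≈ 0.310
P(location 7 | evidence) = 0.00465 / 0.33083 ≈ 0.014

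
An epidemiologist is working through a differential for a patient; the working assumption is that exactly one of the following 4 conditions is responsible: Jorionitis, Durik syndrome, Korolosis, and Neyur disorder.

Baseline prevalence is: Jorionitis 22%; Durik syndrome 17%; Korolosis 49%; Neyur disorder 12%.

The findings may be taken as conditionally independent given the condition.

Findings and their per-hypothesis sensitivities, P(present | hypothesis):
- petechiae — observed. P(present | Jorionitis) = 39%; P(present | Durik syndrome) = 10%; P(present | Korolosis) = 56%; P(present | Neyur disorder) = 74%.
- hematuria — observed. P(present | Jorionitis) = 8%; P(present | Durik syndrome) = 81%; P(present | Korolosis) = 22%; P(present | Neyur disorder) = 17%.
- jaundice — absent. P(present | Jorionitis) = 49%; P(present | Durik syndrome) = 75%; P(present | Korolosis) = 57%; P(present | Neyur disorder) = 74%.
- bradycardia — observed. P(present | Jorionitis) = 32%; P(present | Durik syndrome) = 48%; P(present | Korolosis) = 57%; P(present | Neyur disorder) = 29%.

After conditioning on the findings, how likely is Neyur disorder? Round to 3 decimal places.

By Bayes' rule with conditional independence, the unnormalized weight for each hypothesis is prior × ∏ likelihoods (using 1 − P(present | H) for each absent finding):
  Jorionitis: 0.22 × 0.39 × 0.08 × (1 − 0.49) × 0.32 = 0.0011202
  Durik syndrome: 0.17 × 0.10 × 0.81 × (1 − 0.75) × 0.48 = 0.0016524
  Korolosis: 0.49 × 0.56 × 0.22 × (1 − 0.57) × 0.57 = 0.014796
  Neyur disorder: 0.12 × 0.74 × 0.17 × (1 − 0.74) × 0.29 = 0.0011382
The unnormalized weights sum to 0.018707.
P(Neyur disorder | evidence) = 0.0011382 / 0.018707 ≈ 0.061.

0.061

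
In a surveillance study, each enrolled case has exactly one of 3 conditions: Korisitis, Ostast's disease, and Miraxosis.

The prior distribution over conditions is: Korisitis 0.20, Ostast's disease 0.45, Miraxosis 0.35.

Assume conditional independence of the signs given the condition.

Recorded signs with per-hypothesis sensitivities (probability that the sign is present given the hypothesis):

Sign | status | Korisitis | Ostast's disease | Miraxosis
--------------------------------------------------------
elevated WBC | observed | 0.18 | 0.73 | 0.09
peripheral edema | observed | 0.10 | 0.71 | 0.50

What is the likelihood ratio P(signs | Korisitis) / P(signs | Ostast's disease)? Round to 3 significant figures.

0.0347

The Bayes factor is the ratio of the joint likelihoods of the sign pattern under the two hypotheses.
  Korisitis: 0.18 × 0.10 = 0.018
  Ostast's disease: 0.73 × 0.71 = 0.5183
Bayes factor = 0.018 / 0.5183 ≈ 0.0347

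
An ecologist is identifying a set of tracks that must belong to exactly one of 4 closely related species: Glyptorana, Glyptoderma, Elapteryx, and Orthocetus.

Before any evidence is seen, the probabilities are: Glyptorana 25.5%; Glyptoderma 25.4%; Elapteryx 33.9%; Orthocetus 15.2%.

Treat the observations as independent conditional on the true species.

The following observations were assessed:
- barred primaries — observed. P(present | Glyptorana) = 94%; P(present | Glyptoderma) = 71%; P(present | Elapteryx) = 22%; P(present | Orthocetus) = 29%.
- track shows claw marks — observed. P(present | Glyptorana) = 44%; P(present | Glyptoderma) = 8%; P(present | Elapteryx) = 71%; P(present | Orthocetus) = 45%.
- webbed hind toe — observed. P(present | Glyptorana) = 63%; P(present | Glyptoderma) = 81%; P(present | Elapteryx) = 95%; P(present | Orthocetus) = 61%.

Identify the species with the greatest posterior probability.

By Bayes' rule with conditional independence, the unnormalized weight for each hypothesis is prior × ∏ likelihoods:
  Glyptorana: 0.255 × 0.94 × 0.44 × 0.63 = 0.066445
  Glyptoderma: 0.254 × 0.71 × 0.08 × 0.81 = 0.011686
  Elapteryx: 0.339 × 0.22 × 0.71 × 0.95 = 0.050304
  Orthocetus: 0.152 × 0.29 × 0.45 × 0.61 = 0.0121
Normalizing constant Z = 0.066445 + 0.011686 + 0.050304 + 0.0121 = 0.14054.
P(Glyptorana | evidence) ≈ 0.066445 / 0.14054 ≈ 0.473
P(Glyptoderma | evidence) ≈ 0.011686 / 0.14054 ≈ 0.083
P(Elapteryx | evidence) ≈ 0.050304 / 0.14054 ≈ 0.358
P(Orthocetus | evidence) ≈ 0.0121 / 0.14054 ≈ 0.086
The largest is 0.473, so Glyptorana is most probable.

Glyptorana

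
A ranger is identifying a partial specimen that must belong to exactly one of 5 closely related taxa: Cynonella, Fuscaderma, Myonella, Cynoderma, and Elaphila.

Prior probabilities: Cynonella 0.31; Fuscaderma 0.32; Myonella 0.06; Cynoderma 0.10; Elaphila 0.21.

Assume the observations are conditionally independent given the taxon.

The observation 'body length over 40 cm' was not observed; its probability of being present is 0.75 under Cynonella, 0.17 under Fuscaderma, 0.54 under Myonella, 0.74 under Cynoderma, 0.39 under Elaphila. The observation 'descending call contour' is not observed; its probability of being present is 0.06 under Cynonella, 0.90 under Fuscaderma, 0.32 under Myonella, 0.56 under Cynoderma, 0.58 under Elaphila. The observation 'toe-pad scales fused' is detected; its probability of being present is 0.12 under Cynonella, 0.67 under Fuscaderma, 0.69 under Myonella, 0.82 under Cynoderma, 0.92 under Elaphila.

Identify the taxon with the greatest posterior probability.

Elaphila

For each hypothesis, the unnormalized posterior weight is prior × product of the observation likelihoods (using 1 − P(present | H) for each absent observation):
  Cynonella: 0.31 × (1 − 0.75) × (1 − 0.06) × 0.12 = 0.008742
  Fuscaderma: 0.32 × (1 − 0.17) × (1 − 0.90) × 0.67 = 0.017795
  Myonella: 0.06 × (1 − 0.54) × (1 − 0.32) × 0.69 = 0.01295
  Cynoderma: 0.10 × (1 − 0.74) × (1 − 0.56) × 0.82 = 0.0093808
  Elaphila: 0.21 × (1 − 0.39) × (1 − 0.58) × 0.92 = 0.049498
Marginal likelihood of the evidence = 0.098366.
P(Cynonella | evidence) ≈ 0.008742 / 0.098366 ≈ 0.089
P(Fuscaderma | evidence) ≈ 0.017795 / 0.098366 ≈ 0.181
P(Myonella | evidence) ≈ 0.01295 / 0.098366 ≈ 0.132
P(Cynoderma | evidence) ≈ 0.0093808 / 0.098366 ≈ 0.095
P(Elaphila | evidence) ≈ 0.049498 / 0.098366 ≈ 0.503
The largest is 0.503, so Elaphila is most probable.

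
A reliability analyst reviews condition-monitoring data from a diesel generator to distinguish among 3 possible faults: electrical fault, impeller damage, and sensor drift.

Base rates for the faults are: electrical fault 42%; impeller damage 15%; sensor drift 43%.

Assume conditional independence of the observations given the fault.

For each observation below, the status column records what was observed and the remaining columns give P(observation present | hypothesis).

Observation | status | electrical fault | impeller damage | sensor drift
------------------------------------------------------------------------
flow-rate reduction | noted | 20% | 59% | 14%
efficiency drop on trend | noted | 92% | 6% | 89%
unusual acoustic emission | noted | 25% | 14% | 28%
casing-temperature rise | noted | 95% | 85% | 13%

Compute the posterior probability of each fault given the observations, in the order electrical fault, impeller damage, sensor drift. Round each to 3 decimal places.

0.877, 0.030, 0.093

By Bayes' rule with conditional independence, the unnormalized weight for each hypothesis is prior × ∏ likelihoods:
  electrical fault: 0.42 × 0.20 × 0.92 × 0.25 × 0.95 = 0.018354
  impeller damage: 0.15 × 0.59 × 0.06 × 0.14 × 0.85 = 0.00063189
  sensor drift: 0.43 × 0.14 × 0.89 × 0.28 × 0.13 = 0.0019502
The unnormalized weights sum to 0.020936.
P(electrical fault | evidence) = 0.018354 / 0.020936 ≈ 0.877
P(impeller damage | evidence) = 0.00063189 / 0.020936 ≈ 0.030
P(sensor drift | evidence) = 0.0019502 / 0.020936 ≈ 0.093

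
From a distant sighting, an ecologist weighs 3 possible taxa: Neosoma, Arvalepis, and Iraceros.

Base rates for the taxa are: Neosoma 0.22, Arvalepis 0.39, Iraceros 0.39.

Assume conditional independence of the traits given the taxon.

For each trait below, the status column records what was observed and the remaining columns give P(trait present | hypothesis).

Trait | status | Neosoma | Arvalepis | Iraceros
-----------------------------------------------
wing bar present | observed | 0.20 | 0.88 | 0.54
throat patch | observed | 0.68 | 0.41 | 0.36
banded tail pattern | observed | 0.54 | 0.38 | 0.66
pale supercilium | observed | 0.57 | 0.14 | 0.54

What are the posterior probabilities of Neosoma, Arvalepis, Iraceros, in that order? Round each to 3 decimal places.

0.211, 0.171, 0.618

Multiply each prior by the joint likelihood of the trait pattern:
  Neosoma: 0.22 × 0.20 × 0.68 × 0.54 × 0.57 = 0.0092094
  Arvalepis: 0.39 × 0.88 × 0.41 × 0.38 × 0.14 = 0.0074859
  Iraceros: 0.39 × 0.54 × 0.36 × 0.66 × 0.54 = 0.027021
Marginal likelihood of the evidence = 0.043716.
P(Neosoma | evidence) = 0.0092094 / 0.043716 ≈ 0.211
P(Arvalepis | evidence) = 0.0074859 / 0.043716 ≈ 0.171
P(Iraceros | evidence) = 0.027021 / 0.043716 ≈ 0.618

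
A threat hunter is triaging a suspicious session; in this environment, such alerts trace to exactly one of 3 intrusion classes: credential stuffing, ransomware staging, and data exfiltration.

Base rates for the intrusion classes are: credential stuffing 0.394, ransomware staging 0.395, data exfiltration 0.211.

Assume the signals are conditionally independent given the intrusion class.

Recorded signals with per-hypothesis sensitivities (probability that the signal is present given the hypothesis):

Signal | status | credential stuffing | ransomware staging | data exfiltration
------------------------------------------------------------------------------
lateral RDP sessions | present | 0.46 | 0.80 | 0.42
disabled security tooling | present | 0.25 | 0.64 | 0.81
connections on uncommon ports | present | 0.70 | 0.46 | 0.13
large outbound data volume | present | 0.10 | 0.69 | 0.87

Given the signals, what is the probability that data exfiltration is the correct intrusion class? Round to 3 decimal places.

0.108

For each hypothesis, the unnormalized posterior weight is prior × product of the signal likelihoods:
  credential stuffing: 0.394 × 0.46 × 0.25 × 0.70 × 0.10 = 0.0031717
  ransomware staging: 0.395 × 0.80 × 0.64 × 0.46 × 0.69 = 0.064191
  data exfiltration: 0.211 × 0.42 × 0.81 × 0.13 × 0.87 = 0.0081186
Marginal likelihood of the evidence = 0.075481.
P(data exfiltration | evidence) = 0.0081186 / 0.075481 ≈ 0.108.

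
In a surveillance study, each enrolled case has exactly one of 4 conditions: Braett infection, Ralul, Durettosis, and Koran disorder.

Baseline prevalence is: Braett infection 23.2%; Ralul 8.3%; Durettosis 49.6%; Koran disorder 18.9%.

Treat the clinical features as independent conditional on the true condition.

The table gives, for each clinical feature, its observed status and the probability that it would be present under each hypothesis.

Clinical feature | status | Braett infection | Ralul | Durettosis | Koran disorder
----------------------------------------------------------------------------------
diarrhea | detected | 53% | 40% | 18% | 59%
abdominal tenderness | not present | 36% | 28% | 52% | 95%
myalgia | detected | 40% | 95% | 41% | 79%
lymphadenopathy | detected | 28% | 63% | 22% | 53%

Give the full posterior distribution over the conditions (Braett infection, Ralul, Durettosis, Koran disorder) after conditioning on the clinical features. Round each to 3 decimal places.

0.301, 0.488, 0.132, 0.080

Multiply each prior by the joint likelihood of the clinical feature pattern (using 1 − P(present | H) for each absent clinical feature):
  Braett infection: 0.232 × 0.53 × (1 − 0.36) × 0.40 × 0.28 = 0.0088138
  Ralul: 0.083 × 0.40 × (1 − 0.28) × 0.95 × 0.63 = 0.014307
  Durettosis: 0.496 × 0.18 × (1 − 0.52) × 0.41 × 0.22 = 0.0038655
  Koran disorder: 0.189 × 0.59 × (1 − 0.95) × 0.79 × 0.53 = 0.0023345
Normalizing constant Z = 0.0088138 + 0.014307 + 0.0038655 + 0.0023345 = 0.02932.
P(Braett infection | evidence) = 0.0088138 / 0.02932 ≈ 0.301
P(Ralul | evidence) = 0.014307 / 0.02932 ≈ 0.488
P(Durettosis | evidence) = 0.0038655 / 0.02932 ≈ 0.132
P(Koran disorder | evidence) = 0.0023345 / 0.02932 ≈ 0.080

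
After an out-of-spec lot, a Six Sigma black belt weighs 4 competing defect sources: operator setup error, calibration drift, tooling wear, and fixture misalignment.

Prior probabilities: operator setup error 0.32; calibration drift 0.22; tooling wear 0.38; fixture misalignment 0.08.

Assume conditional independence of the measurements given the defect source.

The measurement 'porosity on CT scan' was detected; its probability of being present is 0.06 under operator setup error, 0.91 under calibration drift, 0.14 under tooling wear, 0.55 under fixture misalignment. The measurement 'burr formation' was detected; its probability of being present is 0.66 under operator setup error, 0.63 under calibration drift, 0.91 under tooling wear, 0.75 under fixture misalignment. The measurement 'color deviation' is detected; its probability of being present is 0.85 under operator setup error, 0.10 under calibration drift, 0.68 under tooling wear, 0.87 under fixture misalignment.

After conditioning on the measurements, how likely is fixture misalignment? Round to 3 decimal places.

By Bayes' rule with conditional independence, the unnormalized weight for each hypothesis is prior × ∏ likelihoods:
  operator setup error: 0.32 × 0.06 × 0.66 × 0.85 = 0.010771
  calibration drift: 0.22 × 0.91 × 0.63 × 0.10 = 0.012613
  tooling wear: 0.38 × 0.14 × 0.91 × 0.68 = 0.03292
  fixture misalignment: 0.08 × 0.55 × 0.75 × 0.87 = 0.02871
Marginal likelihood of the evidence = 0.085014.
P(fixture misalignment | evidence) = 0.02871 / 0.085014 ≈ 0.338.

0.338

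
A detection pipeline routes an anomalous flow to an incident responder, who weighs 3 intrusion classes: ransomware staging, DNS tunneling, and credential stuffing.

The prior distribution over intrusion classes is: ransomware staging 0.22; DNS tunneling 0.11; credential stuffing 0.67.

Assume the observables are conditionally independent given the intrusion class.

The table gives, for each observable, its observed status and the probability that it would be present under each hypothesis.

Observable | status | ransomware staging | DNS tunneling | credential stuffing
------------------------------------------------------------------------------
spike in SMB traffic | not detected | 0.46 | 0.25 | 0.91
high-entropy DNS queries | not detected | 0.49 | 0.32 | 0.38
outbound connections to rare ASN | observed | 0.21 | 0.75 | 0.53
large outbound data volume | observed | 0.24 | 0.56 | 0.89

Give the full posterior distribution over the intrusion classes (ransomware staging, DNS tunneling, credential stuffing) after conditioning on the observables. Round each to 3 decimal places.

By Bayes' rule with conditional independence, the unnormalized weight for each hypothesis is prior × ∏ likelihoods (using 1 − P(present | H) for each absent observable):
  ransomware staging: 0.22 × (1 − 0.46) × (1 − 0.49) × 0.21 × 0.24 = 0.0030536
  DNS tunneling: 0.11 × (1 − 0.25) × (1 − 0.32) × 0.75 × 0.56 = 0.023562
  credential stuffing: 0.67 × (1 − 0.91) × (1 − 0.38) × 0.53 × 0.89 = 0.017635
The unnormalized weights sum to 0.044251.
P(ransomware staging | evidence) = 0.0030536 / 0.044251 ≈ 0.069
P(DNS tunneling | evidence) = 0.023562 / 0.044251 ≈ 0.532
P(credential stuffing | evidence) = 0.017635 / 0.044251 ≈ 0.399

0.069, 0.532, 0.399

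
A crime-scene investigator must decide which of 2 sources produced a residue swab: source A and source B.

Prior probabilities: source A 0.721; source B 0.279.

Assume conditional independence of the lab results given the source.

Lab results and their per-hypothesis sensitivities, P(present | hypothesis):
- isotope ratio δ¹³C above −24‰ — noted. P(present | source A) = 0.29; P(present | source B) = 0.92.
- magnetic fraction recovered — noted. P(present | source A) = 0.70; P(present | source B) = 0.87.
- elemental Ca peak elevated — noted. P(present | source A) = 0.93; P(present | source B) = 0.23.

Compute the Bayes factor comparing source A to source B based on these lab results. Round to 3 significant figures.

Joint likelihood of the lab result pattern under each hypothesis:
  source A: 0.29 × 0.70 × 0.93 = 0.18879
  source B: 0.92 × 0.87 × 0.23 = 0.18409
Bayes factor = 0.18879 / 0.18409 ≈ 1.03

1.03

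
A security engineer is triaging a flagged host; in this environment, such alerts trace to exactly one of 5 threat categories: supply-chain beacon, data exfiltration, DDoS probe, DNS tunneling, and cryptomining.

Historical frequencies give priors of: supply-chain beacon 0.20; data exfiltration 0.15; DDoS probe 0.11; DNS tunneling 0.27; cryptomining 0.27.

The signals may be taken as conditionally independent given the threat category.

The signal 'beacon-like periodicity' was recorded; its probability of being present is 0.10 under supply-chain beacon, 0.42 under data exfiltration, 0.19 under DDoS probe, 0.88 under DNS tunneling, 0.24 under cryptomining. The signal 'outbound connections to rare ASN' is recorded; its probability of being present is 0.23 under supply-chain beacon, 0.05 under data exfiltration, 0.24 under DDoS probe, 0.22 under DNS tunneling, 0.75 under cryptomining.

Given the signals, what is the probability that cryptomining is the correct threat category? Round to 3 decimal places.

0.428

By Bayes' rule with conditional independence, the unnormalized weight for each hypothesis is prior × ∏ likelihoods:
  supply-chain beacon: 0.20 × 0.10 × 0.23 = 0.0046
  data exfiltration: 0.15 × 0.42 × 0.05 = 0.00315
  DDoS probe: 0.11 × 0.19 × 0.24 = 0.005016
  DNS tunneling: 0.27 × 0.88 × 0.22 = 0.052272
  cryptomining: 0.27 × 0.24 × 0.75 = 0.0486
Marginal likelihood of the evidence = 0.11364.
P(cryptomining | evidence) = 0.0486 / 0.11364 ≈ 0.428.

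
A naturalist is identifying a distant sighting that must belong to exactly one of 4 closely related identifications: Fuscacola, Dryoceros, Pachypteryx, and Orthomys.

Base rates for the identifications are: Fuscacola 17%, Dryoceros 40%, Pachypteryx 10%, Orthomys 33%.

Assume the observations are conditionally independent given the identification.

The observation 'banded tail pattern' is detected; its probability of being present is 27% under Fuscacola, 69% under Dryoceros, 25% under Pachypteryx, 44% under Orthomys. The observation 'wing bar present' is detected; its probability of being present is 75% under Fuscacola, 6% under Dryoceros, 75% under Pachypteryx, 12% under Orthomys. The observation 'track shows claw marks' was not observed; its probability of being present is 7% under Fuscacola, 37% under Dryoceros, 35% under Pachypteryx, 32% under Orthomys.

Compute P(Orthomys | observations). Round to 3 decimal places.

0.178

By Bayes' rule with conditional independence, the unnormalized weight for each hypothesis is prior × ∏ likelihoods (using 1 − P(present | H) for each absent observation):
  Fuscacola: 0.17 × 0.27 × 0.75 × (1 − 0.07) = 0.032015
  Dryoceros: 0.40 × 0.69 × 0.06 × (1 − 0.37) = 0.010433
  Pachypteryx: 0.10 × 0.25 × 0.75 × (1 − 0.35) = 0.012188
  Orthomys: 0.33 × 0.44 × 0.12 × (1 − 0.32) = 0.011848
Marginal likelihood of the evidence = 0.066484.
P(Orthomys | evidence) = 0.011848 / 0.066484 ≈ 0.178.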